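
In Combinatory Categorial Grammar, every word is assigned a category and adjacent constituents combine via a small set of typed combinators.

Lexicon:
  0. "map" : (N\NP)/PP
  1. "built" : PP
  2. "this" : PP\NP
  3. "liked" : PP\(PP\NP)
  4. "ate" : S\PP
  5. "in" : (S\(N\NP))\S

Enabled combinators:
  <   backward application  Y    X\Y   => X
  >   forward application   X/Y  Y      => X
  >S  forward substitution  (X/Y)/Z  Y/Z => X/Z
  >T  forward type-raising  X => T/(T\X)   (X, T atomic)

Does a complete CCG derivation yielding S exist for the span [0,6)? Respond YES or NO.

YES

[0,6] S   <
  [0,2] N\NP   >
    [0,1] "map" : (N\NP)/PP
    [1,2] "built" : PP
  [2,6] S\(N\NP)   <
    [2,5] S   <
      [2,4] PP   <
        [2,3] "this" : PP\NP
        [3,4] "liked" : PP\(PP\NP)
      [4,5] "ate" : S\PP
    [5,6] "in" : (S\(N\NP))\S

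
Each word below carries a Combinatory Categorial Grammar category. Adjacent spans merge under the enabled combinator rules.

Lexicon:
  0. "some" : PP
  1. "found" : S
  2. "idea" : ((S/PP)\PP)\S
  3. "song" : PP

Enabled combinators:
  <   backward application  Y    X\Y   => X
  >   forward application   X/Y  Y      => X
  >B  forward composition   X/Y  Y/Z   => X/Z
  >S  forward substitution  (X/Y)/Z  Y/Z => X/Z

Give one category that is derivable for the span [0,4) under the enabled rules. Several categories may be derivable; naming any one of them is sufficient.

[0,4] S   >
  [0,3] S/PP   <
    [0,1] "some" : PP
    [1,3] (S/PP)\PP   <
      [1,2] "found" : S
      [2,3] "idea" : ((S/PP)\PP)\S
  [3,4] "song" : PP

S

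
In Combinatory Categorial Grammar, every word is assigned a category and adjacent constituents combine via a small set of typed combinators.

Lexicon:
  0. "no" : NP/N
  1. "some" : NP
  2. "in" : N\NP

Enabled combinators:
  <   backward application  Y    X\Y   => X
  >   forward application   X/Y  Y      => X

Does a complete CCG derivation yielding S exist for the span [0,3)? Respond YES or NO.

NP/N NP N\NP
CKY chart[0,3] = {NP}; S ∉ chart

NO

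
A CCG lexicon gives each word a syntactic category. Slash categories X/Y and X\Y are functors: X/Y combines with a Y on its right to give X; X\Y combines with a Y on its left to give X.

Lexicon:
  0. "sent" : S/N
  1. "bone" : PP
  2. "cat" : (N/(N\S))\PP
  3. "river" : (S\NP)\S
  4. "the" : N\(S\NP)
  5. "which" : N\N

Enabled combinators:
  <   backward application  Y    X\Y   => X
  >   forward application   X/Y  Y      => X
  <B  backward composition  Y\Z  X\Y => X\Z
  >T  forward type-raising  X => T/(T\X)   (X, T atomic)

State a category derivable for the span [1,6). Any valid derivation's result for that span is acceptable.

[0,6] S   >
  [0,1] "sent" : S/N
  [1,6] N   >
    [1,3] N/(N\S)   <
      [1,2] "bone" : PP
      [2,3] "cat" : (N/(N\S))\PP
    [3,6] N\S   <B
      [3,5] N\S   <B
        [3,4] "river" : (S\NP)\S
        [4,5] "the" : N\(S\NP)
      [5,6] "which" : N\N

N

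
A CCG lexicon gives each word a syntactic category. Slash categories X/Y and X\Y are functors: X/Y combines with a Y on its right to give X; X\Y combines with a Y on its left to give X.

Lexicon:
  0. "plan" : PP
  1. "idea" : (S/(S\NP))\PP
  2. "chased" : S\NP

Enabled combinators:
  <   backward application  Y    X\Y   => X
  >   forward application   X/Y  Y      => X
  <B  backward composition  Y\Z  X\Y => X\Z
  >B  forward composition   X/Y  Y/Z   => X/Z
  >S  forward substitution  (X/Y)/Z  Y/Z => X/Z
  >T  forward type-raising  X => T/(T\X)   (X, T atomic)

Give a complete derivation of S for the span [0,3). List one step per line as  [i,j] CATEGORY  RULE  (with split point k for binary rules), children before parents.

[0,1] PP  lex  "plan"
[1,2] (S/(S\NP))\PP  lex  "idea"
[0,2] S/(S\NP)  <  k=1
[2,3] S\NP  lex  "chased"
[0,3] S  >  k=2

[0,3] S   >
  [0,2] S/(S\NP)   <
    [0,1] "plan" : PP
    [1,2] "idea" : (S/(S\NP))\PP
  [2,3] "chased" : S\NP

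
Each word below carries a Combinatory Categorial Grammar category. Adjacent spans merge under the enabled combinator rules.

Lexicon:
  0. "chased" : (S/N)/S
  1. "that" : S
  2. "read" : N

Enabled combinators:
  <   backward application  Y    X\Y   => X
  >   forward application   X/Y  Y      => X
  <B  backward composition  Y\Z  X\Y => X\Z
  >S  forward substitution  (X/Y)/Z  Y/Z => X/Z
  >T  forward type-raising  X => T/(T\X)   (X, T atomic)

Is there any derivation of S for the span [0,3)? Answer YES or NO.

[0,3] S   >
  [0,2] S/N   >
    [0,1] "chased" : (S/N)/S
    [1,2] "that" : S
  [2,3] "read" : N

YES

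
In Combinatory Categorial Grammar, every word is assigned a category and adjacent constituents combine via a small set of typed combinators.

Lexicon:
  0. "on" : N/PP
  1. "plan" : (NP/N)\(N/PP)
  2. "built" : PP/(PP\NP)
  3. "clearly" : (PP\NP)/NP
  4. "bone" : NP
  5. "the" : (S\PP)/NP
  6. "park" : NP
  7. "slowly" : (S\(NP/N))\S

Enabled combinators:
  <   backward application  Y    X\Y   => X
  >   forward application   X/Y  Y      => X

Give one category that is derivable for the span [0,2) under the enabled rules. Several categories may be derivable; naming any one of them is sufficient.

[0,8] S   <
  [0,2] NP/N   <
    [0,1] "on" : N/PP
    [1,2] "plan" : (NP/N)\(N/PP)
  [2,8] S\(NP/N)   <
    [2,7] S   <
      [2,5] PP   >
        [2,3] "built" : PP/(PP\NP)
        [3,5] PP\NP   >
          [3,4] "clearly" : (PP\NP)/NP
          [4,5] "bone" : NP
      [5,7] S\PP   >
        [5,6] "the" : (S\PP)/NP
        [6,7] "park" : NP
    [7,8] "slowly" : (S\(NP/N))\S

NP/N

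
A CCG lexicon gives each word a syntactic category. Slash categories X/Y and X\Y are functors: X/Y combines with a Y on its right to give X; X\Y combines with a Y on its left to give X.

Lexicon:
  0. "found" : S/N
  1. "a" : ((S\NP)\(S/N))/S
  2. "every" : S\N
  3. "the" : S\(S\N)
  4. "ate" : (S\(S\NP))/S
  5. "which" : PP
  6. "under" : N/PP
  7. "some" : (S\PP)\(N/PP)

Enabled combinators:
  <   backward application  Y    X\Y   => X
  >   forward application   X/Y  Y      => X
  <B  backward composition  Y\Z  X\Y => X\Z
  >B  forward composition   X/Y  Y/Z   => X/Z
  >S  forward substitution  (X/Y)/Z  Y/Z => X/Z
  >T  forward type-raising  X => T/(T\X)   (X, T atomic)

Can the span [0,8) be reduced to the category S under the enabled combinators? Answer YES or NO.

[0,8] S   <
  [0,4] S\NP   <
    [0,1] "found" : S/N
    [1,4] (S\NP)\(S/N)   >
      [1,2] "a" : ((S\NP)\(S/N))/S
      [2,4] S   <
        [2,3] "every" : S\N
        [3,4] "the" : S\(S\N)
  [4,8] S\(S\NP)   >
    [4,5] "ate" : (S\(S\NP))/S
    [5,8] S   >
      [5,6] S/(S\PP)   >T
        [5,6] "which" : PP
      [6,8] S\PP   <
        [6,7] "under" : N/PP
        [7,8] "some" : (S\PP)\(N/PP)

YES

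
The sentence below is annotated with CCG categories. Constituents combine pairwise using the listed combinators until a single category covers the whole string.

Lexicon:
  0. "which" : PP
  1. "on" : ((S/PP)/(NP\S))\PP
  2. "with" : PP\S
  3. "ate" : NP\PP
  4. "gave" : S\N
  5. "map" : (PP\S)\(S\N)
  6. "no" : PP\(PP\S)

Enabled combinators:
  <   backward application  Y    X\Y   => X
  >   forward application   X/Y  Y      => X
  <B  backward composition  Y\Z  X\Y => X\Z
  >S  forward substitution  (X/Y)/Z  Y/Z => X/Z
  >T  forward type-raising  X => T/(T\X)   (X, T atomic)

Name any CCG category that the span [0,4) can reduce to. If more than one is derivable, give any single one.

S/PP

[0,7] S   >
  [0,4] S/PP   >
    [0,2] (S/PP)/(NP\S)   <
      [0,1] "which" : PP
      [1,2] "on" : ((S/PP)/(NP\S))\PP
    [2,4] NP\S   <B
      [2,3] "with" : PP\S
      [3,4] "ate" : NP\PP
  [4,7] PP   <
    [4,6] PP\S   <
      [4,5] "gave" : S\N
      [5,6] "map" : (PP\S)\(S\N)
    [6,7] "no" : PP\(PP\S)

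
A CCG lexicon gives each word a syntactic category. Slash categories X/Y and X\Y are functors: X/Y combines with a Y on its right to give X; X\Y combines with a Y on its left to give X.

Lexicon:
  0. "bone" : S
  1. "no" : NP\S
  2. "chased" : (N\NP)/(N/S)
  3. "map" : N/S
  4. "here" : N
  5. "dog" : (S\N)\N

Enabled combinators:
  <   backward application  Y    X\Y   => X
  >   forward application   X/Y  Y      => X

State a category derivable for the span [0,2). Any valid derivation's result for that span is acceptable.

[0,6] S   <
  [0,4] N   <
    [0,2] NP   <
      [0,1] "bone" : S
      [1,2] "no" : NP\S
    [2,4] N\NP   >
      [2,3] "chased" : (N\NP)/(N/S)
      [3,4] "map" : N/S
  [4,6] S\N   <
    [4,5] "here" : N
    [5,6] "dog" : (S\N)\N

NP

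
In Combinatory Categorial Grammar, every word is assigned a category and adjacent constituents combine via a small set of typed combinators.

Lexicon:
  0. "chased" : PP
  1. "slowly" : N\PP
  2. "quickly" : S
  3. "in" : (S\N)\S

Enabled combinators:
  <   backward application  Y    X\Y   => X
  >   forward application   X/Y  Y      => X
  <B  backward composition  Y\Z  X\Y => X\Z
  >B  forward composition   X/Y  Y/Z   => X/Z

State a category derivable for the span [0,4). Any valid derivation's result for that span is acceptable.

[0,4] S   <
  [0,2] N   <
    [0,1] "chased" : PP
    [1,2] "slowly" : N\PP
  [2,4] S\N   <
    [2,3] "quickly" : S
    [3,4] "in" : (S\N)\S

S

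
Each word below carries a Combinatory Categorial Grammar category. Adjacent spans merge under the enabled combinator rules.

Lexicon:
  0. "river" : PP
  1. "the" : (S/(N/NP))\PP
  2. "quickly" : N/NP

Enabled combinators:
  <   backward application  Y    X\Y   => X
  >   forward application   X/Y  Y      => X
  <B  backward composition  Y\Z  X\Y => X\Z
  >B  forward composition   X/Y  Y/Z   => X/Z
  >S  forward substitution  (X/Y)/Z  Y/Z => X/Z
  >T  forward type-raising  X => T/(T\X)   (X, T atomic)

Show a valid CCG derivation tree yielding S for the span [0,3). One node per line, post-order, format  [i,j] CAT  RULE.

[0,1] PP  lex  "river"
[1,2] (S/(N/NP))\PP  lex  "the"
[0,2] S/(N/NP)  <  k=1
[2,3] N/NP  lex  "quickly"
[0,3] S  >  k=2

[0,3] S   >
  [0,2] S/(N/NP)   <
    [0,1] "river" : PP
    [1,2] "the" : (S/(N/NP))\PP
  [2,3] "quickly" : N/NP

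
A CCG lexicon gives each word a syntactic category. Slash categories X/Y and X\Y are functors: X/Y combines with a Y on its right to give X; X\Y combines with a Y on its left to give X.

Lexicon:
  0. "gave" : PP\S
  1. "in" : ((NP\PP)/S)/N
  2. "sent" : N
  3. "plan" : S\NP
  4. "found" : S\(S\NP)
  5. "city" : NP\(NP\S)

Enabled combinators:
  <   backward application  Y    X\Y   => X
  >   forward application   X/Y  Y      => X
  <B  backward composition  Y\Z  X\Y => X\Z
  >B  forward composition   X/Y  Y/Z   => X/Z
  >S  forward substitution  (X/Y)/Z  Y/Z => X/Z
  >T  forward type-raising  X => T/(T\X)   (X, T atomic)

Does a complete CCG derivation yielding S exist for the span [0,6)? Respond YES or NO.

PP\S ((NP\PP)/S)/N N S\NP S\(S\NP) NP\(NP\S)
CKY chart[0,6] = {N/(N\NP), NP, NP/(NP\NP), PP/(PP\NP), S/(S\NP)}; S ∉ chart

NO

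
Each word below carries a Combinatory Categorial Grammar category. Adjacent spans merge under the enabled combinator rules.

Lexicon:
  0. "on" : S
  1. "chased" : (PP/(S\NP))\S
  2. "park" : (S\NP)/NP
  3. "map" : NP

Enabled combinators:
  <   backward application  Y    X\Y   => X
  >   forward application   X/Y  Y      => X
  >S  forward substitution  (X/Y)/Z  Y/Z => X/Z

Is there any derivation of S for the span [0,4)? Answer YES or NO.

NO

S (PP/(S\NP))\S (S\NP)/NP NP
CKY chart[0,4] = {PP}; S ∉ chart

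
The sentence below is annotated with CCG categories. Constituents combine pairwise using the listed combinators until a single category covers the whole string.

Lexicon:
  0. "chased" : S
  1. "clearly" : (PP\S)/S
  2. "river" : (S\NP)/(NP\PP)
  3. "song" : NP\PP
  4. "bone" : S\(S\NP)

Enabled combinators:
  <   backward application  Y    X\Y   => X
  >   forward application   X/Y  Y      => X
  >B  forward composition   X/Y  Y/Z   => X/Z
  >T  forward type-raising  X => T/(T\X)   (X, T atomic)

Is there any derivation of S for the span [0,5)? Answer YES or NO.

S (PP\S)/S (S\NP)/(NP\PP) NP\PP S\(S\NP)
CKY chart[0,5] = {N/(N\PP), NP/(NP\PP), PP, PP/(PP\PP), PP/(S\S), S/(S\PP)}; S ∉ chart

NO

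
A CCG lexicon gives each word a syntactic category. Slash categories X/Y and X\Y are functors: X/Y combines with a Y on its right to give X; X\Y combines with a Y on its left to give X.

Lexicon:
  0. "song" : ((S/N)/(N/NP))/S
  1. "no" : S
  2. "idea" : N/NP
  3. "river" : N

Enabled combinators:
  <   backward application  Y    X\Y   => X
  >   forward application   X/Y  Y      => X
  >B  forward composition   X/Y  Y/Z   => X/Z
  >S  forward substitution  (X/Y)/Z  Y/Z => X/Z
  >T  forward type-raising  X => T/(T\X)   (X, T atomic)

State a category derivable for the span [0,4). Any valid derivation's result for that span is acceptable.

[0,4] S   >
  [0,3] S/N   >
    [0,2] (S/N)/(N/NP)   >
      [0,1] "song" : ((S/N)/(N/NP))/S
      [1,2] "no" : S
    [2,3] "idea" : N/NP
  [3,4] "river" : N

S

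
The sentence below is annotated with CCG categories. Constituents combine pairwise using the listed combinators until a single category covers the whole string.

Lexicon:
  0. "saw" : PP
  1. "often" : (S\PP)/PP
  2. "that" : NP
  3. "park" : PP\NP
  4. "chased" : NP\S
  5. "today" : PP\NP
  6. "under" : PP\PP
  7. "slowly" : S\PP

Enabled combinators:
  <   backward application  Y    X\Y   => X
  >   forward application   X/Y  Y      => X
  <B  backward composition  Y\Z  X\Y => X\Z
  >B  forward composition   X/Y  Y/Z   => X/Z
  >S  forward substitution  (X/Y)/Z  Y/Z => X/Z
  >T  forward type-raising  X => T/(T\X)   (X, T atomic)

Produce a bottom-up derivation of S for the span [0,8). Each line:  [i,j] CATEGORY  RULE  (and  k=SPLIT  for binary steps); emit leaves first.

[0,1] PP  lex  "saw"
[1,2] (S\PP)/PP  lex  "often"
[2,3] NP  lex  "that"
[3,4] PP\NP  lex  "park"
[2,4] PP  <  k=3
[1,4] S\PP  >  k=2
[4,5] NP\S  lex  "chased"
[1,5] NP\PP  <B  k=4
[0,5] NP  <  k=1
[5,6] PP\NP  lex  "today"
[6,7] PP\PP  lex  "under"
[7,8] S\PP  lex  "slowly"
[6,8] S\PP  <B  k=7
[5,8] S\NP  <B  k=6
[0,8] S  <  k=5

[0,8] S   <
  [0,5] NP   <
    [0,1] "saw" : PP
    [1,5] NP\PP   <B
      [1,4] S\PP   >
        [1,2] "often" : (S\PP)/PP
        [2,4] PP   <
          [2,3] "that" : NP
          [3,4] "park" : PP\NP
      [4,5] "chased" : NP\S
  [5,8] S\NP   <B
    [5,6] "today" : PP\NP
    [6,8] S\PP   <B
      [6,7] "under" : PP\PP
      [7,8] "slowly" : S\PP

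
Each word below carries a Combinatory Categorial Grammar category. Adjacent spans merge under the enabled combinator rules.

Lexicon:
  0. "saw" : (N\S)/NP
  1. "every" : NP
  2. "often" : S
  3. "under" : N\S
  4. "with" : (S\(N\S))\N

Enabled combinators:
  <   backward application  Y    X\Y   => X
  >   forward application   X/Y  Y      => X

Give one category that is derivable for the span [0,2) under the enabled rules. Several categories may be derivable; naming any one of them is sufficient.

N\S

[0,5] S   <
  [0,2] N\S   >
    [0,1] "saw" : (N\S)/NP
    [1,2] "every" : NP
  [2,5] S\(N\S)   <
    [2,4] N   <
      [2,3] "often" : S
      [3,4] "under" : N\S
    [4,5] "with" : (S\(N\S))\N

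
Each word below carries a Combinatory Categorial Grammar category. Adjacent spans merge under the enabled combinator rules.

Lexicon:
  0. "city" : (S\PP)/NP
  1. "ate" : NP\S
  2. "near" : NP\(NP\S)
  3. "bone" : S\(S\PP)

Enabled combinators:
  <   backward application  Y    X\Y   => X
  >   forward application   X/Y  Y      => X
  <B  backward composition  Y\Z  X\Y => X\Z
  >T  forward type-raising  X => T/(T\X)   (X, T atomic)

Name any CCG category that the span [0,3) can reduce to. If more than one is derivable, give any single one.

S\PP

[0,4] S   <
  [0,3] S\PP   >
    [0,1] "city" : (S\PP)/NP
    [1,3] NP   <
      [1,2] "ate" : NP\S
      [2,3] "near" : NP\(NP\S)
  [3,4] "bone" : S\(S\PP)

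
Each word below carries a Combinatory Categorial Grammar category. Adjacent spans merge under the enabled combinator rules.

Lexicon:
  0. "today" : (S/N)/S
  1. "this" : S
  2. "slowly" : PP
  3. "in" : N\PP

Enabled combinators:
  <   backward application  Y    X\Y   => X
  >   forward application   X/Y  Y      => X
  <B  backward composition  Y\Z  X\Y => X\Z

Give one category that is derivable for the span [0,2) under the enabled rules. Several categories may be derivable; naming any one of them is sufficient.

S/N

[0,4] S   >
  [0,2] S/N   >
    [0,1] "today" : (S/N)/S
    [1,2] "this" : S
  [2,4] N   <
    [2,3] "slowly" : PP
    [3,4] "in" : N\PP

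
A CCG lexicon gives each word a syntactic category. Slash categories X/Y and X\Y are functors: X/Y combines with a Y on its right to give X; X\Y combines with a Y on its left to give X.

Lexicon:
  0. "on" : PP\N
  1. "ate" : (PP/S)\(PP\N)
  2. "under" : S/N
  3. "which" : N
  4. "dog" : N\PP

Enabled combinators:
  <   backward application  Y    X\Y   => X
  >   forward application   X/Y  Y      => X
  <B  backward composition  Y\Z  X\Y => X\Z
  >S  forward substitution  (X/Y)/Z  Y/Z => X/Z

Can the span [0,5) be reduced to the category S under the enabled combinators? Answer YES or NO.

PP\N (PP/S)\(PP\N) S/N N N\PP
CKY chart[0,5] = {N}; S ∉ chart

NO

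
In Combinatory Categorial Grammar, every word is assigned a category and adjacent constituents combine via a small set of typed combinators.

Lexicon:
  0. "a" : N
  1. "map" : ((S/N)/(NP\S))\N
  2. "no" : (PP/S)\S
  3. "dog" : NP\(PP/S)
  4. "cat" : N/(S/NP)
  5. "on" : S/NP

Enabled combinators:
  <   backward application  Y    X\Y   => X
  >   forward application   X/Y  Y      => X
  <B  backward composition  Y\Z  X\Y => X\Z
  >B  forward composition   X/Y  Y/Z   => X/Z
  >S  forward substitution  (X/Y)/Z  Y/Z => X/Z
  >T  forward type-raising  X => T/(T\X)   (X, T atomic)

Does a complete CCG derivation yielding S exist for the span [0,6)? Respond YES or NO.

YES

[0,6] S   >
  [0,4] S/N   >
    [0,2] (S/N)/(NP\S)   <
      [0,1] "a" : N
      [1,2] "map" : ((S/N)/(NP\S))\N
    [2,4] NP\S   <B
      [2,3] "no" : (PP/S)\S
      [3,4] "dog" : NP\(PP/S)
  [4,6] N   >
    [4,5] "cat" : N/(S/NP)
    [5,6] "on" : S/NP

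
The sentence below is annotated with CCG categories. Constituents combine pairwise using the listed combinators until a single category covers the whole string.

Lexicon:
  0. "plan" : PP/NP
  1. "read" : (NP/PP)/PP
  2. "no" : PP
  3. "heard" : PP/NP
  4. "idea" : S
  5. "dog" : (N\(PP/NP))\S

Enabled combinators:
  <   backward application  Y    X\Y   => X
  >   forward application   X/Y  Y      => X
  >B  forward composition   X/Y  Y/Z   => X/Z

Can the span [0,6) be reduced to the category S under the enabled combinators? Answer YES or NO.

PP/NP (NP/PP)/PP PP PP/NP S (N\(PP/NP))\S
CKY chart[0,6] = {N}; S ∉ chart

NO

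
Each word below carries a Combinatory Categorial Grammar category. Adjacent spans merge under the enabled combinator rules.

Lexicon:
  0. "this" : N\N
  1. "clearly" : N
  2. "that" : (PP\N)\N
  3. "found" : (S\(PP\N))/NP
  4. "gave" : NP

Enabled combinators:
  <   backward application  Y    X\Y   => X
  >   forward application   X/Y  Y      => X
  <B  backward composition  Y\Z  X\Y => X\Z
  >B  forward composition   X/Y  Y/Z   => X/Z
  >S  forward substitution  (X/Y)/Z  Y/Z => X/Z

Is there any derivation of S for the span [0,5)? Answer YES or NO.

YES

[0,5] S   <
  [0,3] PP\N   <B
    [0,1] "this" : N\N
    [1,3] PP\N   <
      [1,2] "clearly" : N
      [2,3] "that" : (PP\N)\N
  [3,5] S\(PP\N)   >
    [3,4] "found" : (S\(PP\N))/NP
    [4,5] "gave" : NP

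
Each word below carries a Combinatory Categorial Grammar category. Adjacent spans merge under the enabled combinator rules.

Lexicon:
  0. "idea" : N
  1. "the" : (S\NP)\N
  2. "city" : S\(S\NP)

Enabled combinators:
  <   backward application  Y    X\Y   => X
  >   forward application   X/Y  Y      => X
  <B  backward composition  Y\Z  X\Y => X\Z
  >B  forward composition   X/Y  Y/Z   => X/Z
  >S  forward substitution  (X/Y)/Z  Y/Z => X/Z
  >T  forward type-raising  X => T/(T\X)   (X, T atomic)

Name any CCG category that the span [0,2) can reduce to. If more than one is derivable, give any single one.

[0,3] S   <
  [0,2] S\NP   <
    [0,1] "idea" : N
    [1,2] "the" : (S\NP)\N
  [2,3] "city" : S\(S\NP)

S\NP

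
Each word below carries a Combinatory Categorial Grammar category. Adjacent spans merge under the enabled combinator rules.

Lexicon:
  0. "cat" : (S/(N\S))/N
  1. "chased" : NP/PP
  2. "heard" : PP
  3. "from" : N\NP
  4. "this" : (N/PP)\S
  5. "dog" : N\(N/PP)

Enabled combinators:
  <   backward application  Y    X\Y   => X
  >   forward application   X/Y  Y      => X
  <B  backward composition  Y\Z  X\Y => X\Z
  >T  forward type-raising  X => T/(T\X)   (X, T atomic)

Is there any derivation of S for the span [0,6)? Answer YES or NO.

YES

[0,6] S   >
  [0,4] S/(N\S)   >
    [0,1] "cat" : (S/(N\S))/N
    [1,4] N   <
      [1,3] NP   >
        [1,2] "chased" : NP/PP
        [2,3] "heard" : PP
      [3,4] "from" : N\NP
  [4,6] N\S   <B
    [4,5] "this" : (N/PP)\S
    [5,6] "dog" : N\(N/PP)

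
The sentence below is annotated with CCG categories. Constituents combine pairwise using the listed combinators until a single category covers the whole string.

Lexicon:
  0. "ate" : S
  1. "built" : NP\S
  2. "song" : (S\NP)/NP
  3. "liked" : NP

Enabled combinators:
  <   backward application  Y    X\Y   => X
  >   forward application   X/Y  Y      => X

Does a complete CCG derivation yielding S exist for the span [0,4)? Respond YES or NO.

YES

[0,4] S   <
  [0,2] NP   <
    [0,1] "ate" : S
    [1,2] "built" : NP\S
  [2,4] S\NP   >
    [2,3] "song" : (S\NP)/NP
    [3,4] "liked" : NP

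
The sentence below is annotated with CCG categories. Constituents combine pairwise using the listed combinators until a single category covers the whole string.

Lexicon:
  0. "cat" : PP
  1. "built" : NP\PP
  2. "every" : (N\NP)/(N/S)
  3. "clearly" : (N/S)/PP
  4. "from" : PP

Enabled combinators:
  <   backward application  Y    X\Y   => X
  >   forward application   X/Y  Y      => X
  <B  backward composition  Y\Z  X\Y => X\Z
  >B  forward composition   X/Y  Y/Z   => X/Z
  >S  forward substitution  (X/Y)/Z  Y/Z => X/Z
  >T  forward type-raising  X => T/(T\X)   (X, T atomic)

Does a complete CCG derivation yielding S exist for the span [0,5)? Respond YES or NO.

NO

PP NP\PP (N\NP)/(N/S) (N/S)/PP PP
CKY chart[0,5] = {N, N/(N\N), N/(PP\PP), NP/(NP\N), PP/(PP\N), S/(S\N)}; S ∉ chart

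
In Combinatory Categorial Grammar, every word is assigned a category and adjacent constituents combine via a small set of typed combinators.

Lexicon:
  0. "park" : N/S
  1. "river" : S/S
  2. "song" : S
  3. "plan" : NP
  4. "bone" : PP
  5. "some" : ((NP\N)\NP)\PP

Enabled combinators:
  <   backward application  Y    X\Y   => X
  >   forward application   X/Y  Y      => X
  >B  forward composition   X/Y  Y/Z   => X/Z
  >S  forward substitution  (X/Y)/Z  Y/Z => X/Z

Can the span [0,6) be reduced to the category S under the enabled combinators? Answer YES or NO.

N/S S/S S NP PP ((NP\N)\NP)\PP
CKY chart[0,6] = {NP}; S ∉ chart

NO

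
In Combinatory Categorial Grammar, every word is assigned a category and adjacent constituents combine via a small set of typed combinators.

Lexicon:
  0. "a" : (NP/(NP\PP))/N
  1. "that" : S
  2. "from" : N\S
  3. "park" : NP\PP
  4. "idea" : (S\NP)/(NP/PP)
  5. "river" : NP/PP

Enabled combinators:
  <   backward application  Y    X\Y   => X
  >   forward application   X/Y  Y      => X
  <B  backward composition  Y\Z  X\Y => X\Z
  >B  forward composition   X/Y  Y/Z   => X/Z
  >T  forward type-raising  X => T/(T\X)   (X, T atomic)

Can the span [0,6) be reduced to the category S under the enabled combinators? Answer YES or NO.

[0,6] S   <
  [0,4] NP   >
    [0,3] NP/(NP\PP)   >
      [0,1] "a" : (NP/(NP\PP))/N
      [1,3] N   <
        [1,2] "that" : S
        [2,3] "from" : N\S
    [3,4] "park" : NP\PP
  [4,6] S\NP   >
    [4,5] "idea" : (S\NP)/(NP/PP)
    [5,6] "river" : NP/PP

YES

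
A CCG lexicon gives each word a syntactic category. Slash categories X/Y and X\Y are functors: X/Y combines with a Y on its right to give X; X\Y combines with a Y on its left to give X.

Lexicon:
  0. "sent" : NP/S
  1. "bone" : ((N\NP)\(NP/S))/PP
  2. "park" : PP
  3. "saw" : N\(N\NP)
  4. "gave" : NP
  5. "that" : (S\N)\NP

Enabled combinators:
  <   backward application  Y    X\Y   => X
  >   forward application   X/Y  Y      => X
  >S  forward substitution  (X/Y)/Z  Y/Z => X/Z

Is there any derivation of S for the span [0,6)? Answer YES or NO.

YES

[0,6] S   <
  [0,4] N   <
    [0,3] N\NP   <
      [0,1] "sent" : NP/S
      [1,3] (N\NP)\(NP/S)   >
        [1,2] "bone" : ((N\NP)\(NP/S))/PP
        [2,3] "park" : PP
    [3,4] "saw" : N\(N\NP)
  [4,6] S\N   <
    [4,5] "gave" : NP
    [5,6] "that" : (S\N)\NP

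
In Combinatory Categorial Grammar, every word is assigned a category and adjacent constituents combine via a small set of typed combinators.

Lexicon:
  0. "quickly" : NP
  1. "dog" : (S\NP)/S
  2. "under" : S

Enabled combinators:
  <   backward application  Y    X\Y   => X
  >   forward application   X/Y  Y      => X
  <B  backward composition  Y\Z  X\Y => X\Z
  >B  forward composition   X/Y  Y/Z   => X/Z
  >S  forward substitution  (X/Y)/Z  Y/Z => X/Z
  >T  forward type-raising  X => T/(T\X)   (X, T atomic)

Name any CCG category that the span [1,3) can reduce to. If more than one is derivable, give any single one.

S\NP

[0,3] S   <
  [0,1] "quickly" : NP
  [1,3] S\NP   >
    [1,2] "dog" : (S\NP)/S
    [2,3] "under" : S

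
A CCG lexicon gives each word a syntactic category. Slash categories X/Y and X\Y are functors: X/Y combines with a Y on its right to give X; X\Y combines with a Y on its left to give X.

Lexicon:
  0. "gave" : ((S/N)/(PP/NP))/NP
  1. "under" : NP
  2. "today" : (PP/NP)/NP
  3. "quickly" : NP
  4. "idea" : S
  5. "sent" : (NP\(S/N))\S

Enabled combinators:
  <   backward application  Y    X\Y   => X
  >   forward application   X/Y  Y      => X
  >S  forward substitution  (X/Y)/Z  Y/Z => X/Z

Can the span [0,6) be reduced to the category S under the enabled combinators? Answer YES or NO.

((S/N)/(PP/NP))/NP NP (PP/NP)/NP NP S (NP\(S/N))\S
CKY chart[0,6] = {NP}; S ∉ chart

NO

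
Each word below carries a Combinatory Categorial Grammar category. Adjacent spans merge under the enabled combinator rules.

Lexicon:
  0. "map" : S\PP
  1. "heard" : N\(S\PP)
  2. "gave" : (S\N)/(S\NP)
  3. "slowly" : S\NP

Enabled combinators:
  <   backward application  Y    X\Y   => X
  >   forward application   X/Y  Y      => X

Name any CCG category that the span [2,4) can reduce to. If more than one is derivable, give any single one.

S\N

[0,4] S   <
  [0,2] N   <
    [0,1] "map" : S\PP
    [1,2] "heard" : N\(S\PP)
  [2,4] S\N   >
    [2,3] "gave" : (S\N)/(S\NP)
    [3,4] "slowly" : S\NP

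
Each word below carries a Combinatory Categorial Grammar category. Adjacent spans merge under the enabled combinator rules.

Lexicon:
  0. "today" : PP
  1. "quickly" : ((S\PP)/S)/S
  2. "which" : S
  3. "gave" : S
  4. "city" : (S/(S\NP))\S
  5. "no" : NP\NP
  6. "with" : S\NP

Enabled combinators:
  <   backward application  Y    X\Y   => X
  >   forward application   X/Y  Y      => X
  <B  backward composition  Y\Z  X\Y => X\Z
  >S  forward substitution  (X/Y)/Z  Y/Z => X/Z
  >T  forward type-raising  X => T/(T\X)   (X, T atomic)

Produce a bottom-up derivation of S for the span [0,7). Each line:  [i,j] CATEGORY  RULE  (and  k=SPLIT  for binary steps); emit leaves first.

[0,1] PP  lex  "today"
[1,2] ((S\PP)/S)/S  lex  "quickly"
[2,3] S  lex  "which"
[1,3] (S\PP)/S  >  k=2
[3,4] S  lex  "gave"
[4,5] (S/(S\NP))\S  lex  "city"
[3,5] S/(S\NP)  <  k=4
[5,6] NP\NP  lex  "no"
[6,7] S\NP  lex  "with"
[5,7] S\NP  <B  k=6
[3,7] S  >  k=5
[1,7] S\PP  >  k=3
[0,7] S  <  k=1

[0,7] S   <
  [0,1] "today" : PP
  [1,7] S\PP   >
    [1,3] (S\PP)/S   >
      [1,2] "quickly" : ((S\PP)/S)/S
      [2,3] "which" : S
    [3,7] S   >
      [3,5] S/(S\NP)   <
        [3,4] "gave" : S
        [4,5] "city" : (S/(S\NP))\S
      [5,7] S\NP   <B
        [5,6] "no" : NP\NP
        [6,7] "with" : S\NP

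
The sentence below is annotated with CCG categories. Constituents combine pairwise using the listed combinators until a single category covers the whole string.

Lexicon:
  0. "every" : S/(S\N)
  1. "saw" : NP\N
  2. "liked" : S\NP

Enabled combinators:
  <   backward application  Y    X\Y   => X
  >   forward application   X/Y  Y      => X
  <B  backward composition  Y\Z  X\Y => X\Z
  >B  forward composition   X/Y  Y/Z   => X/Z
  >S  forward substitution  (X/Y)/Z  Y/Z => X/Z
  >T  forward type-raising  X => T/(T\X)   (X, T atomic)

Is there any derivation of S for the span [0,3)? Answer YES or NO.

[0,3] S   >
  [0,1] "every" : S/(S\N)
  [1,3] S\N   <B
    [1,2] "saw" : NP\N
    [2,3] "liked" : S\NP

YES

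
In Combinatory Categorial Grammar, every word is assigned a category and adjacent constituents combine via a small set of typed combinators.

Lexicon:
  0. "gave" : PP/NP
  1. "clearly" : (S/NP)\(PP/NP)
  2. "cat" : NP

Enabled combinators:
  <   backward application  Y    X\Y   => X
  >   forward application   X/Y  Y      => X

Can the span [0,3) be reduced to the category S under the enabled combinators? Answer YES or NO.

[0,3] S   >
  [0,2] S/NP   <
    [0,1] "gave" : PP/NP
    [1,2] "clearly" : (S/NP)\(PP/NP)
  [2,3] "cat" : NP

YES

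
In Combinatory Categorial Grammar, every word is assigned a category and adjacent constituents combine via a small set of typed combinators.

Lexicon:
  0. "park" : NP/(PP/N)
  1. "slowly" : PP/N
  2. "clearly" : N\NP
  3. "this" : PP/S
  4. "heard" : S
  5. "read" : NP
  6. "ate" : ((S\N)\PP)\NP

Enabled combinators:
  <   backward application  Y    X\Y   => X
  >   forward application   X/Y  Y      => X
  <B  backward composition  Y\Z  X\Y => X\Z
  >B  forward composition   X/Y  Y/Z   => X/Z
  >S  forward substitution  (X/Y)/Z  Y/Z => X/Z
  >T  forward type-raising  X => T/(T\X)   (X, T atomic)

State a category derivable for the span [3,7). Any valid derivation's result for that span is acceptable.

S\N

[0,7] S   <
  [0,3] N   <
    [0,2] NP   >
      [0,1] "park" : NP/(PP/N)
      [1,2] "slowly" : PP/N
    [2,3] "clearly" : N\NP
  [3,7] S\N   <
    [3,5] PP   >
      [3,4] "this" : PP/S
      [4,5] "heard" : S
    [5,7] (S\N)\PP   <
      [5,6] "read" : NP
      [6,7] "ate" : ((S\N)\PP)\NP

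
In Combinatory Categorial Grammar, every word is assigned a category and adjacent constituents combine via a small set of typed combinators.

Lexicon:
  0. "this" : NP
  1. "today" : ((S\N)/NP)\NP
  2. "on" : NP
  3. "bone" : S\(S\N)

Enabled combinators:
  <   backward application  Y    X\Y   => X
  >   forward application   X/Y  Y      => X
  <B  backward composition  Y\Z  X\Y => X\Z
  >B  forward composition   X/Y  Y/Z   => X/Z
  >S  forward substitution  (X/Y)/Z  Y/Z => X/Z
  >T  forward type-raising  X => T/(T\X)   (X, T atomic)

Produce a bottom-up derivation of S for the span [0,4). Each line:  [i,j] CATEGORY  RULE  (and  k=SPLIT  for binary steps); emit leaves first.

[0,4] S   <
  [0,3] S\N   >
    [0,2] (S\N)/NP   <
      [0,1] "this" : NP
      [1,2] "today" : ((S\N)/NP)\NP
    [2,3] "on" : NP
  [3,4] "bone" : S\(S\N)

[0,1] NP  lex  "this"
[1,2] ((S\N)/NP)\NP  lex  "today"
[0,2] (S\N)/NP  <  k=1
[2,3] NP  lex  "on"
[0,3] S\N  >  k=2
[3,4] S\(S\N)  lex  "bone"
[0,4] S  <  k=3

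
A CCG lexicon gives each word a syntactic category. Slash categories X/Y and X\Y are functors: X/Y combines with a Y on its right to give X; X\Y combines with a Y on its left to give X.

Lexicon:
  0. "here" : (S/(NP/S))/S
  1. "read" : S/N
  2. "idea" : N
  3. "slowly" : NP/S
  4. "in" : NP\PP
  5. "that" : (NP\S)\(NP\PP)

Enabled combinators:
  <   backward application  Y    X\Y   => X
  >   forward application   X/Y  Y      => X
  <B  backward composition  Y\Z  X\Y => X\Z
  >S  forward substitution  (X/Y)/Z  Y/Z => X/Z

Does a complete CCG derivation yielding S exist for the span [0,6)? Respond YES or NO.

(S/(NP/S))/S S/N N NP/S NP\PP (NP\S)\(NP\PP)
CKY chart[0,6] = {NP}; S ∉ chart

NO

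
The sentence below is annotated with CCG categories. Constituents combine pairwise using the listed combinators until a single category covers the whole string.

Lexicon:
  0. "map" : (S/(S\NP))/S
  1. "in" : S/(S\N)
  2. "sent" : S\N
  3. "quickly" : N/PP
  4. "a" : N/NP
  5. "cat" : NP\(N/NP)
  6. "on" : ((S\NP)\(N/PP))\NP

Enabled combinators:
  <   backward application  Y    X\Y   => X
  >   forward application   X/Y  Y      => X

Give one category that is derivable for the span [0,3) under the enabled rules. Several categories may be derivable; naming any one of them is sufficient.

S/(S\NP)

[0,7] S   >
  [0,3] S/(S\NP)   >
    [0,1] "map" : (S/(S\NP))/S
    [1,3] S   >
      [1,2] "in" : S/(S\N)
      [2,3] "sent" : S\N
  [3,7] S\NP   <
    [3,4] "quickly" : N/PP
    [4,7] (S\NP)\(N/PP)   <
      [4,6] NP   <
        [4,5] "a" : N/NP
        [5,6] "cat" : NP\(N/NP)
      [6,7] "on" : ((S\NP)\(N/PP))\NP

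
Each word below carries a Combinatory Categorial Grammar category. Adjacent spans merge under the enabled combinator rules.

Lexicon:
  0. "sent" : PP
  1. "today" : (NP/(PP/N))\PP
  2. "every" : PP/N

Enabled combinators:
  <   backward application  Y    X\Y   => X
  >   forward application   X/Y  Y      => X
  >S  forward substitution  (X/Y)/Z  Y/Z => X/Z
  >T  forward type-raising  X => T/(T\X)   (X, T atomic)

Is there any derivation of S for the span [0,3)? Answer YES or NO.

NO

PP (NP/(PP/N))\PP PP/N
CKY chart[0,3] = {N/(N\NP), NP, NP/(NP\NP), PP/(PP\NP), S/(S\NP)}; S ∉ chart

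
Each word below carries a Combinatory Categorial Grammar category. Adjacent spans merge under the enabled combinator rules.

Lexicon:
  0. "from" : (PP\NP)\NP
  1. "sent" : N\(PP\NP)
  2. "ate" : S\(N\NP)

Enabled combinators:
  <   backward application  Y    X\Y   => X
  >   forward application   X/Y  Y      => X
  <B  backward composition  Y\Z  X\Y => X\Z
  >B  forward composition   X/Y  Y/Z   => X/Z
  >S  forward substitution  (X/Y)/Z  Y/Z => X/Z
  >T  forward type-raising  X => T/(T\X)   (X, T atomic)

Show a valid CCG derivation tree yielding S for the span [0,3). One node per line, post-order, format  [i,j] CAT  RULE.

[0,3] S   <
  [0,2] N\NP   <B
    [0,1] "from" : (PP\NP)\NP
    [1,2] "sent" : N\(PP\NP)
  [2,3] "ate" : S\(N\NP)

[0,1] (PP\NP)\NP  lex  "from"
[1,2] N\(PP\NP)  lex  "sent"
[0,2] N\NP  <B  k=1
[2,3] S\(N\NP)  lex  "ate"
[0,3] S  <  k=2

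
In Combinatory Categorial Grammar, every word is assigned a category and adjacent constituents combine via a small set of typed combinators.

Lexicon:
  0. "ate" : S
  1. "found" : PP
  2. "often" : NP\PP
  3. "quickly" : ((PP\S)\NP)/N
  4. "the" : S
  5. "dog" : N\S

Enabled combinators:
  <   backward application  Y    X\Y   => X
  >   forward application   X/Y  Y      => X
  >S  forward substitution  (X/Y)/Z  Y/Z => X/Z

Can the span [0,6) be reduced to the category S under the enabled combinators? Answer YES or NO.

S PP NP\PP ((PP\S)\NP)/N S N\S
CKY chart[0,6] = {PP}; S ∉ chart

NO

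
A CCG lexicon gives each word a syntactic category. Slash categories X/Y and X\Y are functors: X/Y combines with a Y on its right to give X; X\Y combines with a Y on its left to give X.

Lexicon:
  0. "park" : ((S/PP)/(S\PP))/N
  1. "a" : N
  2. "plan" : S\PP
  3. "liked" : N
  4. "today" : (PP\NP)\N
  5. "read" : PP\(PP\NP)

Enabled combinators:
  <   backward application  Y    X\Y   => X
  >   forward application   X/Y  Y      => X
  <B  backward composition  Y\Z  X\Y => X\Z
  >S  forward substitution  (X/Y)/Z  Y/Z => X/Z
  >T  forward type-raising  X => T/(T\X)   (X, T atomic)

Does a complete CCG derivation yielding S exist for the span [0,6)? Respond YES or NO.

[0,6] S   >
  [0,3] S/PP   >
    [0,2] (S/PP)/(S\PP)   >
      [0,1] "park" : ((S/PP)/(S\PP))/N
      [1,2] "a" : N
    [2,3] "plan" : S\PP
  [3,6] PP   <
    [3,5] PP\NP   <
      [3,4] "liked" : N
      [4,5] "today" : (PP\NP)\N
    [5,6] "read" : PP\(PP\NP)

YES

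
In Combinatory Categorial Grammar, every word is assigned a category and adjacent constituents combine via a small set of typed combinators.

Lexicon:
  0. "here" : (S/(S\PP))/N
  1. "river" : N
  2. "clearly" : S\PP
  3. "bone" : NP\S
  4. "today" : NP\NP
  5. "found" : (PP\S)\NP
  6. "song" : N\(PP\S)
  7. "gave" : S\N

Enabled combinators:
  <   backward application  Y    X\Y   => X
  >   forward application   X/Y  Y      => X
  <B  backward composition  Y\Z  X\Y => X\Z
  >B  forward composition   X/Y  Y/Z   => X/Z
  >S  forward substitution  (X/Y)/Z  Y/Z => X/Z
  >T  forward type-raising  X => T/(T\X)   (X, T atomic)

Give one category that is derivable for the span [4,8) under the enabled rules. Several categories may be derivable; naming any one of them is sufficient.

S\NP

[0,8] S   <
  [0,4] NP   <
    [0,3] S   >
      [0,2] S/(S\PP)   >
        [0,1] "here" : (S/(S\PP))/N
        [1,2] "river" : N
      [2,3] "clearly" : S\PP
    [3,4] "bone" : NP\S
  [4,8] S\NP   <B
    [4,7] N\NP   <B
      [4,5] "today" : NP\NP
      [5,7] N\NP   <B
        [5,6] "found" : (PP\S)\NP
        [6,7] "song" : N\(PP\S)
    [7,8] "gave" : S\N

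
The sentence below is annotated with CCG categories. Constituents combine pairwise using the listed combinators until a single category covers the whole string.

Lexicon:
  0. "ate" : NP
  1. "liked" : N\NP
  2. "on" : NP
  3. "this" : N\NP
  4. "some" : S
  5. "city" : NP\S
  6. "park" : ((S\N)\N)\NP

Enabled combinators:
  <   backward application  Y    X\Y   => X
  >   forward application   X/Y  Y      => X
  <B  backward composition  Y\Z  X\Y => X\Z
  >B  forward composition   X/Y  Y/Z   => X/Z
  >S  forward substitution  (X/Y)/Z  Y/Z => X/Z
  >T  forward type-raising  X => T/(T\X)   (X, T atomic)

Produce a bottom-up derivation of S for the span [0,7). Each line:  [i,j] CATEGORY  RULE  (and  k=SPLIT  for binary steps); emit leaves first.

[0,7] S   <
  [0,2] N   >
    [0,1] N/(N\NP)   >T
      [0,1] "ate" : NP
    [1,2] "liked" : N\NP
  [2,7] S\N   <
    [2,4] N   <
      [2,3] "on" : NP
      [3,4] "this" : N\NP
    [4,7] (S\N)\N   <
      [4,6] NP   >
        [4,5] NP/(NP\S)   >T
          [4,5] "some" : S
        [5,6] "city" : NP\S
      [6,7] "park" : ((S\N)\N)\NP

[0,1] NP  lex  "ate"
[0,1] N/(N\NP)  >T
[1,2] N\NP  lex  "liked"
[0,2] N  >  k=1
[2,3] NP  lex  "on"
[3,4] N\NP  lex  "this"
[2,4] N  <  k=3
[4,5] S  lex  "some"
[4,5] NP/(NP\S)  >T
[5,6] NP\S  lex  "city"
[4,6] NP  >  k=5
[6,7] ((S\N)\N)\NP  lex  "park"
[4,7] (S\N)\N  <  k=6
[2,7] S\N  <  k=4
[0,7] S  <  k=2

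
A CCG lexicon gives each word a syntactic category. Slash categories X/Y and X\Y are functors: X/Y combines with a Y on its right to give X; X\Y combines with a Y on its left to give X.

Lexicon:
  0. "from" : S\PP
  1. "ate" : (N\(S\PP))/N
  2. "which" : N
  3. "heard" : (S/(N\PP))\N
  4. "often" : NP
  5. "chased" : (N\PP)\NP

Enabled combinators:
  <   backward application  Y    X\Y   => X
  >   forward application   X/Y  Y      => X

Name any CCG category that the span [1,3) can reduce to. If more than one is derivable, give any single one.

[0,6] S   >
  [0,4] S/(N\PP)   <
    [0,3] N   <
      [0,1] "from" : S\PP
      [1,3] N\(S\PP)   >
        [1,2] "ate" : (N\(S\PP))/N
        [2,3] "which" : N
    [3,4] "heard" : (S/(N\PP))\N
  [4,6] N\PP   <
    [4,5] "often" : NP
    [5,6] "chased" : (N\PP)\NP

N\(S\PP)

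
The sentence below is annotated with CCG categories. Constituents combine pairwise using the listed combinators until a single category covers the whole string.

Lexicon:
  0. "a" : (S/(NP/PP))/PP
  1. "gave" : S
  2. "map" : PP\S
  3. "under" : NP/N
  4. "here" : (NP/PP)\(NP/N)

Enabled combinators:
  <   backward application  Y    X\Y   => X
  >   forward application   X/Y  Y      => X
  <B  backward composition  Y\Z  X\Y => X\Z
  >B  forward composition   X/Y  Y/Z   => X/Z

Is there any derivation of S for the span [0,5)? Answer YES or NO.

[0,5] S   >
  [0,3] S/(NP/PP)   >
    [0,1] "a" : (S/(NP/PP))/PP
    [1,3] PP   <
      [1,2] "gave" : S
      [2,3] "map" : PP\S
  [3,5] NP/PP   <
    [3,4] "under" : NP/N
    [4,5] "here" : (NP/PP)\(NP/N)

YES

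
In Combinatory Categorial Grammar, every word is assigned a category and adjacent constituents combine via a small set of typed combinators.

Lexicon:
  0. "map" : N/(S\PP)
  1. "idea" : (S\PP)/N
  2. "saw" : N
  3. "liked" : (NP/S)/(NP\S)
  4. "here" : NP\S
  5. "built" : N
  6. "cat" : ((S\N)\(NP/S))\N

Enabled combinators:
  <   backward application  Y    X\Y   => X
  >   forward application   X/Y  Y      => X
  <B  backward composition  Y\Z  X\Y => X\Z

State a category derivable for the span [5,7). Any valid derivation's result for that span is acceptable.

[0,7] S   <
  [0,3] N   >
    [0,1] "map" : N/(S\PP)
    [1,3] S\PP   >
      [1,2] "idea" : (S\PP)/N
      [2,3] "saw" : N
  [3,7] S\N   <
    [3,5] NP/S   >
      [3,4] "liked" : (NP/S)/(NP\S)
      [4,5] "here" : NP\S
    [5,7] (S\N)\(NP/S)   <
      [5,6] "built" : N
      [6,7] "cat" : ((S\N)\(NP/S))\N

(S\N)\(NP/S)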